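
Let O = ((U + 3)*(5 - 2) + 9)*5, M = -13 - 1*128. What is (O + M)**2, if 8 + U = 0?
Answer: 29241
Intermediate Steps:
U = -8 (U = -8 + 0 = -8)
M = -141 (M = -13 - 128 = -141)
O = -30 (O = ((-8 + 3)*(5 - 2) + 9)*5 = (-5*3 + 9)*5 = (-15 + 9)*5 = -6*5 = -30)
(O + M)**2 = (-30 - 141)**2 = (-171)**2 = 29241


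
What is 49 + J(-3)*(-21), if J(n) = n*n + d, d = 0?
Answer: -140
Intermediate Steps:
J(n) = n² (J(n) = n*n + 0 = n² + 0 = n²)
49 + J(-3)*(-21) = 49 + (-3)²*(-21) = 49 + 9*(-21) = 49 - 189 = -140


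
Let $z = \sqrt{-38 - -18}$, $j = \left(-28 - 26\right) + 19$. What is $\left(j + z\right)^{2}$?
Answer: $1205 - 140 i \sqrt{5} \approx 1205.0 - 313.05 i$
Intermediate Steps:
$j = -35$ ($j = -54 + 19 = -35$)
$z = 2 i \sqrt{5}$ ($z = \sqrt{-38 + 18} = \sqrt{-20} = 2 i \sqrt{5} \approx 4.4721 i$)
$\left(j + z\right)^{2} = \left(-35 + 2 i \sqrt{5}\right)^{2}$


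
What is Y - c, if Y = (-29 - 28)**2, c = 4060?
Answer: -811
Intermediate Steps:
Y = 3249 (Y = (-57)**2 = 3249)
Y - c = 3249 - 1*4060 = 3249 - 4060 = -811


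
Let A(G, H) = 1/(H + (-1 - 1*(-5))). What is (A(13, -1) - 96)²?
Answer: 82369/9 ≈ 9152.1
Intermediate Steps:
A(G, H) = 1/(4 + H) (A(G, H) = 1/(H + (-1 + 5)) = 1/(H + 4) = 1/(4 + H))
(A(13, -1) - 96)² = (1/(4 - 1) - 96)² = (1/3 - 96)² = (⅓ - 96)² = (-287/3)² = 82369/9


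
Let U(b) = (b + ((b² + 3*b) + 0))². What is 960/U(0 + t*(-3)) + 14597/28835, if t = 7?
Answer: 629351551/1224997305 ≈ 0.51376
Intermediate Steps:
U(b) = (b² + 4*b)² (U(b) = (b + (b² + 3*b))² = (b² + 4*b)²)
960/U(0 + t*(-3)) + 14597/28835 = 960/(((0 + 7*(-3))²*(4 + (0 + 7*(-3)))²)) + 14597/28835 = 960/(((0 - 21)²*(4 + (0 - 21))²)) + 14597*(1/28835) = 960/(((-21)²*(4 - 21)²)) + 14597/28835 = 960/((441*(-17)²)) + 14597/28835 = 960/((441*289)) + 14597/28835 = 960/127449 + 14597/28835 = 960*(1/127449) + 14597/28835 = 320/42483 + 14597/28835 = 629351551/1224997305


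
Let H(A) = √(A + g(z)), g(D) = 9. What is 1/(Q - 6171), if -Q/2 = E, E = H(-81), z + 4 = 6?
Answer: I/(3*(-2057*I + 4*√2)) ≈ -0.00016205 + 4.4564e-7*I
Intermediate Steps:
z = 2 (z = -4 + 6 = 2)
H(A) = √(9 + A) (H(A) = √(A + 9) = √(9 + A))
E = 6*I*√2 (E = √(9 - 81) = √(-72) = 6*I*√2 ≈ 8.4853*I)
Q = -12*I*√2 ≈ -16.971*I
1/(Q - 6171) = 1/(-12*I*√2 - 6171) = 1/(-6171 - 12*I*√2)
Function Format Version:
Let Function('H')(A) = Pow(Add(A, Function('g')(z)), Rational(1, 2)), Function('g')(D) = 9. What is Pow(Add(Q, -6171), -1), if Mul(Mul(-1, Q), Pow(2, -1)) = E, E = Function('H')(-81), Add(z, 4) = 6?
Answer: Mul(Rational(1, 3), I, Pow(Add(Mul(-2057, I), Mul(4, Pow(2, Rational(1, 2)))), -1)) ≈ Add(-0.00016205, Mul(4.4564e-7, I))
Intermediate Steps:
z = 2 (z = Add(-4, 6) = 2)
Function('H')(A) = Pow(Add(9, A), Rational(1, 2)) (Function('H')(A) = Pow(Add(A, 9), Rational(1, 2)) = Pow(Add(9, A), Rational(1, 2)))
E = Mul(6, I, Pow(2, Rational(1, 2))) (E = Pow(Add(9, -81), Rational(1, 2)) = Pow(-72, Rational(1, 2)) = Mul(6, I, Pow(2, Rational(1, 2))) ≈ Mul(8.4853, I))
Q = Mul(-12, I, Pow(2, Rational(1, 2))) (Q = Mul(-2, Mul(6, I, Pow(2, Rational(1, 2)))) = Mul(-12, I, Pow(2, Rational(1, 2))) ≈ Mul(-16.971, I))
Pow(Add(Q, -6171), -1) = Pow(Add(Mul(-12, I, Pow(2, Rational(1, 2))), -6171), -1) = Pow(Add(-6171, Mul(-12, I, Pow(2, Rational(1, 2)))), -1)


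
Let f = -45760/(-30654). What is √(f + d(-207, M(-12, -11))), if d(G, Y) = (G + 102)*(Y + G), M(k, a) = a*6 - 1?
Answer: √4443728290/393 ≈ 169.62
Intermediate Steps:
M(k, a) = -1 + 6*a (M(k, a) = 6*a - 1 = -1 + 6*a)
d(G, Y) = (102 + G)*(G + Y)
f = 1760/1179 (f = -45760*(-1/30654) = 1760/1179 ≈ 1.4928)
√(f + d(-207, M(-12, -11))) = √(1760/1179 + ((-207)² + 102*(-207) + 102*(-1 + 6*(-11)) - 207*(-1 + 6*(-11)))) = √(1760/1179 + (42849 - 21114 + 102*(-1 - 66) - 207*(-1 - 66))) = √(1760/1179 + (42849 - 21114 + 102*(-67) - 207*(-67))) = √(1760/1179 + (42849 - 21114 - 6834 + 13869)) = √(1760/1179 + 28770) = √(33921590/1179) = √4443728290/393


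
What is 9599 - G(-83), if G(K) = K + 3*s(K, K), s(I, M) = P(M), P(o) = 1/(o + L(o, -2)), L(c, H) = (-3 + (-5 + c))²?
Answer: 79373033/8198 ≈ 9682.0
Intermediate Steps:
L(c, H) = (-8 + c)²
P(o) = 1/(o + (-8 + o)²)
s(I, M) = 1/(M + (-8 + M)²)
G(K) = K + 3/(K + (-8 + K)²)
9599 - G(-83) = 9599 - (-83 + 3/(-83 + (-8 - 83)²)) = 9599 - (-83 + 3/(-83 + (-91)²)) = 9599 - (-83 + 3/(-83 + 8281)) = 9599 - (-83 + 3/8198) = 9599 - 1*(-680431/8198) = 9599 + 680431/8198 = 79373033/8198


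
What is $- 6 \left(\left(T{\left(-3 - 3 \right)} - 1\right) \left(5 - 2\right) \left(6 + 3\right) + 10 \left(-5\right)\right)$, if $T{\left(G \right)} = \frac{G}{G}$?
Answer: $300$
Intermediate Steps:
$T{\left(G \right)} = 1$
$- 6 \left(\left(T{\left(-3 - 3 \right)} - 1\right) \left(5 - 2\right) \left(6 + 3\right) + 10 \left(-5\right)\right) = - 6 \left(\left(1 - 1\right) \left(5 - 2\right) \left(6 + 3\right) + 10 \left(-5\right)\right) = - 6 \left(0 \cdot 3 \cdot 9 - 50\right) = - 6 \left(0 \cdot 27 - 50\right) = - 6 \left(0 - 50\right) = \left(-6\right) \left(-50\right) = 300$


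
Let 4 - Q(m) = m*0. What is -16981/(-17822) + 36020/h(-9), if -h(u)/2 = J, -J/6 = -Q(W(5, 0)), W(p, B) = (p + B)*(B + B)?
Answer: -80141669/106932 ≈ -749.46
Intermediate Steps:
W(p, B) = 2*B*(B + p) (W(p, B) = (B + p)*(2*B) = 2*B*(B + p))
Q(m) = 4 (Q(m) = 4 - m*0 = 4 - 1*0 = 4 + 0 = 4)
J = 24 (J = -(-6)*4 = -6*(-4) = 24)
h(u) = -48 (h(u) = -2*24 = -48)
-16981/(-17822) + 36020/h(-9) = -16981/(-17822) + 36020/(-48) = -16981*(-1/17822) + 36020*(-1/48) = 16981/17822 - 9005/12 = -80141669/106932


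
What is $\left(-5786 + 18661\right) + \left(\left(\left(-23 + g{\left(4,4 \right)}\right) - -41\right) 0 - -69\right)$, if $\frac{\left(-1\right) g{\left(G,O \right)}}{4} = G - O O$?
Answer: $12944$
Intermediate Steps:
$g{\left(G,O \right)} = - 4 G + 4 O^{2}$ ($g{\left(G,O \right)} = - 4 \left(G - O O\right) = - 4 \left(G - O^{2}\right) = - 4 G + 4 O^{2}$)
$\left(-5786 + 18661\right) + \left(\left(\left(-23 + g{\left(4,4 \right)}\right) - -41\right) 0 - -69\right) = \left(-5786 + 18661\right) + \left(\left(\left(-23 + \left(\left(-4\right) 4 + 4 \cdot 4^{2}\right)\right) - -41\right) 0 - -69\right) = 12875 + \left(\left(\left(-23 + \left(-16 + 4 \cdot 16\right)\right) + 41\right) 0 + 69\right) = 12875 + \left(\left(\left(-23 + \left(-16 + 64\right)\right) + 41\right) 0 + 69\right) = 12875 + \left(\left(\left(-23 + 48\right) + 41\right) 0 + 69\right) = 12875 + \left(\left(25 + 41\right) 0 + 69\right) = 12875 + \left(66 \cdot 0 + 69\right) = 12875 + \left(0 + 69\right) = 12875 + 69 = 12944$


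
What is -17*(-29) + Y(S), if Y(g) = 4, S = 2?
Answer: 497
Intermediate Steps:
-17*(-29) + Y(S) = -17*(-29) + 4 = 493 + 4 = 497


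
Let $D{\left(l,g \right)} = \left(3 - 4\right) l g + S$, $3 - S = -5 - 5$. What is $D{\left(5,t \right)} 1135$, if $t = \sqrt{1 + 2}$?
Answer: $14755 - 5675 \sqrt{3} \approx 4925.6$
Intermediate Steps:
$t = \sqrt{3} \approx 1.732$
$S = 13$ ($S = 3 - \left(-5 - 5\right) = 3 - -10 = 3 + 10 = 13$)
$D{\left(l,g \right)} = 13 - g l$ ($D{\left(l,g \right)} = \left(3 - 4\right) l g + 13 = - l g + 13 = - g l + 13 = 13 - g l$)
$D{\left(5,t \right)} 1135 = \left(13 - \sqrt{3} \cdot 5\right) 1135 = \left(13 - 5 \sqrt{3}\right) 1135 = 14755 - 5675 \sqrt{3}$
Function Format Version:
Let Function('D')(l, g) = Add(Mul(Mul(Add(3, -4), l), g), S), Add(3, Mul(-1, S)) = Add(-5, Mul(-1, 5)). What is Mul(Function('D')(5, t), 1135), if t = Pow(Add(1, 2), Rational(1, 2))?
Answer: Add(14755, Mul(-5675, Pow(3, Rational(1, 2)))) ≈ 4925.6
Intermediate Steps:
t = Pow(3, Rational(1, 2)) ≈ 1.7320
S = 13 (S = Add(3, Mul(-1, Add(-5, Mul(-1, 5)))) = Add(3, Mul(-1, Add(-5, -5))) = Add(3, Mul(-1, -10)) = Add(3, 10) = 13)
Function('D')(l, g) = Add(13, Mul(-1, g, l)) (Function('D')(l, g) = Add(Mul(Mul(Add(3, -4), l), g), 13) = Add(Mul(Mul(-1, l), g), 13) = Add(Mul(-1, g, l), 13) = Add(13, Mul(-1, g, l)))
Mul(Function('D')(5, t), 1135) = Mul(Add(13, Mul(-1, Pow(3, Rational(1, 2)), 5)), 1135) = Mul(Add(13, Mul(-5, Pow(3, Rational(1, 2)))), 1135) = Add(14755, Mul(-5675, Pow(3, Rational(1, 2))))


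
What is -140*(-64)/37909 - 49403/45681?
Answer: -1463516567/1731721029 ≈ -0.84512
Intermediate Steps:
-140*(-64)/37909 - 49403/45681 = 8960*(1/37909) - 49403*1/45681 = 8960/37909 - 49403/45681 = -1463516567/1731721029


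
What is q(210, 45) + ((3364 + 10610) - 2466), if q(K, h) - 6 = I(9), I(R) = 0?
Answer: 11514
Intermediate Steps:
q(K, h) = 6 (q(K, h) = 6 + 0 = 6)
q(210, 45) + ((3364 + 10610) - 2466) = 6 + ((3364 + 10610) - 2466) = 6 + (13974 - 2466) = 6 + 11508 = 11514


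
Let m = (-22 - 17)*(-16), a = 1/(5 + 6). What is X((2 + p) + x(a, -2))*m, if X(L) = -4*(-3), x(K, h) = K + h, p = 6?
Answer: 7488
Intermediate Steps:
a = 1/11 ≈ 0.090909
m = 624 (m = -39*(-16) = 624)
X(L) = 12
X((2 + p) + x(a, -2))*m = 12*624 = 7488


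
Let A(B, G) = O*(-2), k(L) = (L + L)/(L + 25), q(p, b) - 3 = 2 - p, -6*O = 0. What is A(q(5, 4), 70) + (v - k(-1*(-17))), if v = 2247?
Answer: 47170/21 ≈ 2246.2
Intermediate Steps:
O = 0 (O = -⅙*0 = 0)
q(p, b) = 5 - p (q(p, b) = 3 + (2 - p) = 5 - p)
k(L) = 2*L/(25 + L) (k(L) = (2*L)/(25 + L) = 2*L/(25 + L))
A(B, G) = 0 (A(B, G) = 0*(-2) = 0)
A(q(5, 4), 70) + (v - k(-1*(-17))) = 0 + (2247 - 2*(-1*(-17))/(25 - 1*(-17))) = 0 + (2247 - 2*17/(25 + 17)) = 0 + (2247 - 2*17/42) = 0 + (2247 - 1*17/21) = 0 + (2247 - 17/21) = 0 + 47170/21 = 47170/21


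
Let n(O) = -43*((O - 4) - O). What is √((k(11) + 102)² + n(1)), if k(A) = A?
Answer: √12941 ≈ 113.76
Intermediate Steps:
n(O) = 172 (n(O) = -43*((-4 + O) - O) = -43*(-4) = 172)
√((k(11) + 102)² + n(1)) = √((11 + 102)² + 172) = √(113² + 172) = √(12769 + 172) = √12941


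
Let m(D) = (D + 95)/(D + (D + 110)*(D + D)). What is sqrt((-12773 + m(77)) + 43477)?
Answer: 2*sqrt(255999447165)/5775 ≈ 175.23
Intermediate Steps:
m(D) = (95 + D)/(D + 2*D*(110 + D)) (m(D) = (95 + D)/(D + (110 + D)*(2*D)) = (95 + D)/(D + 2*D*(110 + D)))
sqrt((-12773 + m(77)) + 43477) = sqrt((-12773 + (95 + 77)/(77*(221 + 2*77))) + 43477) = sqrt((-12773 + (1/77)*172/(221 + 154)) + 43477) = sqrt((-12773 + (1/77)*172/375) + 43477) = sqrt((-12773 + (1/77)*(1/375)*172) + 43477) = sqrt((-12773 + 172/28875) + 43477) = sqrt(-368820203/28875 + 43477) = sqrt(886578172/28875) = 2*sqrt(255999447165)/5775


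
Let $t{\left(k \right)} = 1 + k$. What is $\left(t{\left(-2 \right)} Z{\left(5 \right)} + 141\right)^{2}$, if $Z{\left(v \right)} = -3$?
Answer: $20736$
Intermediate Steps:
$\left(t{\left(-2 \right)} Z{\left(5 \right)} + 141\right)^{2} = \left(\left(1 - 2\right) \left(-3\right) + 141\right)^{2} = \left(\left(-1\right) \left(-3\right) + 141\right)^{2} = \left(3 + 141\right)^{2} = 144^{2} = 20736$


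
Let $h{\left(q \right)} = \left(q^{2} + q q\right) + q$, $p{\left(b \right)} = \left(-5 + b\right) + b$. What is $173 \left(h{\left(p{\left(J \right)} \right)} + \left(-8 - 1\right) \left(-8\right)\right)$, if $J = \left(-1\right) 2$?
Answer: $38925$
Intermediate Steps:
$J = -2$
$p{\left(b \right)} = -5 + 2 b$
$h{\left(q \right)} = q + 2 q^{2}$ ($h{\left(q \right)} = \left(q^{2} + q^{2}\right) + q = 2 q^{2} + q = q + 2 q^{2}$)
$173 \left(h{\left(p{\left(J \right)} \right)} + \left(-8 - 1\right) \left(-8\right)\right) = 173 \left(\left(-5 + 2 \left(-2\right)\right) \left(1 + 2 \left(-5 + 2 \left(-2\right)\right)\right) + \left(-8 - 1\right) \left(-8\right)\right) = 173 \left(\left(-5 - 4\right) \left(1 + 2 \left(-5 - 4\right)\right) - -72\right) = 173 \left(- 9 \left(1 + 2 \left(-9\right)\right) + 72\right) = 173 \left(- 9 \left(1 - 18\right) + 72\right) = 173 \left(\left(-9\right) \left(-17\right) + 72\right) = 173 \left(153 + 72\right) = 173 \cdot 225 = 38925$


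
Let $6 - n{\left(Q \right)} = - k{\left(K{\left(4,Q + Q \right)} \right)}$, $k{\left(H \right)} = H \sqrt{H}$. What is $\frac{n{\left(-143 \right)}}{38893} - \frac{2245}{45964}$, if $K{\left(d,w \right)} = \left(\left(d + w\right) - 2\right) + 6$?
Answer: $- \frac{87039001}{1787677852} - \frac{278 i \sqrt{278}}{38893} \approx -0.048688 - 0.11918 i$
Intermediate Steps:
$K{\left(d,w \right)} = 4 + d + w$ ($K{\left(d,w \right)} = \left(-2 + d + w\right) + 6 = 4 + d + w$)
$k{\left(H \right)} = H^{\frac{3}{2}}$
$n{\left(Q \right)} = 6 + \left(8 + 2 Q\right)^{\frac{3}{2}}$ ($n{\left(Q \right)} = 6 - - \left(4 + 4 + \left(Q + Q\right)\right)^{\frac{3}{2}} = 6 - - \left(4 + 4 + 2 Q\right)^{\frac{3}{2}} = 6 - - \left(8 + 2 Q\right)^{\frac{3}{2}} = 6 + \left(8 + 2 Q\right)^{\frac{3}{2}}$)
$\frac{n{\left(-143 \right)}}{38893} - \frac{2245}{45964} = \frac{6 + 2 \sqrt{2} \left(4 - 143\right)^{\frac{3}{2}}}{38893} - \frac{2245}{45964} = \left(6 + 2 \sqrt{2} \left(-139\right)^{\frac{3}{2}}\right) \frac{1}{38893} - \frac{2245}{45964} = \left(6 + 2 \sqrt{2} \left(- 139 i \sqrt{139}\right)\right) \frac{1}{38893} - \frac{2245}{45964} = \left(6 - 278 i \sqrt{278}\right) \frac{1}{38893} - \frac{2245}{45964} = \left(\frac{6}{38893} - \frac{278 i \sqrt{278}}{38893}\right) - \frac{2245}{45964} = - \frac{87039001}{1787677852} - \frac{278 i \sqrt{278}}{38893}$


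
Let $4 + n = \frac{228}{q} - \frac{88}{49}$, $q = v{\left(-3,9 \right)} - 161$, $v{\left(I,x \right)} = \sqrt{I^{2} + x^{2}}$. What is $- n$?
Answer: $\frac{9134696}{1265719} + \frac{684 \sqrt{10}}{25831} \approx 7.3007$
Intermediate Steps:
$q = -161 + 3 \sqrt{10}$ ($q = \sqrt{\left(-3\right)^{2} + 9^{2}} - 161 = \sqrt{9 + 81} - 161 = \sqrt{90} - 161 = 3 \sqrt{10} - 161 = -161 + 3 \sqrt{10} \approx -151.51$)
$n = - \frac{284}{49} + \frac{228}{-161 + 3 \sqrt{10}}$ ($n = -4 + \left(\frac{228}{-161 + 3 \sqrt{10}} - \frac{88}{49}\right) = -4 - \left(\frac{88}{49} - \frac{228}{-161 + 3 \sqrt{10}}\right) = - \frac{284}{49} + \frac{228}{-161 + 3 \sqrt{10}} \approx -7.3007$)
$- n = - (- \frac{9134696}{1265719} - \frac{684 \sqrt{10}}{25831}) = \frac{9134696}{1265719} + \frac{684 \sqrt{10}}{25831}$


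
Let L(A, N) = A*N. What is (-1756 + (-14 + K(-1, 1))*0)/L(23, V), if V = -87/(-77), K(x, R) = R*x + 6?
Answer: -135212/2001 ≈ -67.572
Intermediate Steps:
K(x, R) = 6 + R*x
V = 87/77 (V = -87*(-1/77) = 87/77 ≈ 1.1299)
(-1756 + (-14 + K(-1, 1))*0)/L(23, V) = (-1756 + (-14 + (6 + 1*(-1)))*0)/((23*(87/77))) = (-1756 + (-14 + (6 - 1))*0)/(2001/77) = (-1756 + (-14 + 5)*0)*(77/2001) = (-1756 - 9*0)*(77/2001) = (-1756 + 0)*(77/2001) = -1756*77/2001 = -135212/2001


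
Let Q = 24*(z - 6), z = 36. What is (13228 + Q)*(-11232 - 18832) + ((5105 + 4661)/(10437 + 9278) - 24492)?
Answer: -8267626478494/19715 ≈ -4.1936e+8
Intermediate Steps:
Q = 720 (Q = 24*(36 - 6) = 24*30 = 720)
(13228 + Q)*(-11232 - 18832) + ((5105 + 4661)/(10437 + 9278) - 24492) = (13228 + 720)*(-11232 - 18832) + ((5105 + 4661)/(10437 + 9278) - 24492) = 13948*(-30064) + (9766/19715 - 24492) = -419332672 + (9766*(1/19715) - 24492) = -419332672 + (9766/19715 - 24492) = -419332672 - 482850014/19715 = -8267626478494/19715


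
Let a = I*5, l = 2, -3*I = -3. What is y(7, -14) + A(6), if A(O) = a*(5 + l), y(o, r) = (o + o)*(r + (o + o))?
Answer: 35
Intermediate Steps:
I = 1 (I = -1/3*(-3) = 1)
a = 5 (a = 1*5 = 5)
y(o, r) = 2*o*(r + 2*o) (y(o, r) = (2*o)*(r + 2*o) = 2*o*(r + 2*o))
A(O) = 35 (A(O) = 5*(5 + 2) = 5*7 = 35)
y(7, -14) + A(6) = 2*7*(-14 + 2*7) + 35 = 2*7*(-14 + 14) + 35 = 2*7*0 + 35 = 0 + 35 = 35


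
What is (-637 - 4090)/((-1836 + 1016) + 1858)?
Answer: -4727/1038 ≈ -4.5539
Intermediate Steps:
(-637 - 4090)/((-1836 + 1016) + 1858) = -4727/(-820 + 1858) = -4727/1038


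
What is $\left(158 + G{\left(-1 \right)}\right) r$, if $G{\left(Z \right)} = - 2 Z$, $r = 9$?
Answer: $1440$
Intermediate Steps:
$\left(158 + G{\left(-1 \right)}\right) r = \left(158 - -2\right) 9 = \left(158 + 2\right) 9 = 160 \cdot 9 = 1440$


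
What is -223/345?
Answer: -223/345 ≈ -0.64638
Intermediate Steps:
-223/345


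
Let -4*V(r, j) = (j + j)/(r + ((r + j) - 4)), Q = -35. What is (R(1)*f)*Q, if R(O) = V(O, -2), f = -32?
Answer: -280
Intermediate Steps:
V(r, j) = -j/(2*(-4 + j + 2*r)) (V(r, j) = -(j + j)/(4*(r + ((r + j) - 4))) = -2*j/(4*(r + ((j + r) - 4))) = -2*j/(4*(r + (-4 + j + r))) = -2*j/(4*(-4 + j + 2*r)) = -j/(2*(-4 + j + 2*r)))
R(O) = 2/(-12 + 4*O) (R(O) = -1*(-2)/(-8 + 2*(-2) + 4*O) = -1*(-2)/(-8 - 4 + 4*O) = -1*(-2)/(-12 + 4*O) = 2/(-12 + 4*O))
(R(1)*f)*Q = ((1/(2*(-3 + 1)))*(-32))*(-35) = (((½)/(-2))*(-32))*(-35) = (((½)*(-½))*(-32))*(-35) = -¼*(-32)*(-35) = 8*(-35) = -280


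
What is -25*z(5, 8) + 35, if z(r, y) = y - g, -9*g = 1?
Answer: -1510/9 ≈ -167.78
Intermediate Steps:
g = -1/9 (g = -1/9*1 = -1/9 ≈ -0.11111)
z(r, y) = 1/9 + y (z(r, y) = y - 1*(-1/9) = y + 1/9 = 1/9 + y)
-25*z(5, 8) + 35 = -25*(1/9 + 8) + 35 = -25*73/9 + 35 = -1825/9 + 35 = -1510/9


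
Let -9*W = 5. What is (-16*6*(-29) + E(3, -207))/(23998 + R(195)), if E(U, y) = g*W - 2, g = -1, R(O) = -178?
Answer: 25043/214380 ≈ 0.11682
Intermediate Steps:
W = -5/9 (W = -⅑*5 = -5/9 ≈ -0.55556)
E(U, y) = -13/9 (E(U, y) = -1*(-5/9) - 2 = 5/9 - 2 = -13/9)
(-16*6*(-29) + E(3, -207))/(23998 + R(195)) = (-16*6*(-29) - 13/9)/(23998 - 178) = (-96*(-29) - 13/9)/23820 = (2784 - 13/9)*(1/23820) = (25043/9)*(1/23820) = 25043/214380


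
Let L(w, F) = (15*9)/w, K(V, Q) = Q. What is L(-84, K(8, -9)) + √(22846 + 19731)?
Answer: -45/28 + √42577 ≈ 204.73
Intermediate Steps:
L(w, F) = 135/w
L(-84, K(8, -9)) + √(22846 + 19731) = 135/(-84) + √(22846 + 19731) = 135*(-1/84) + √42577 = -45/28 + √42577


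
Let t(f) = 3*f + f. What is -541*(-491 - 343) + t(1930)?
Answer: 458914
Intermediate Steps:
t(f) = 4*f
-541*(-491 - 343) + t(1930) = -541*(-491 - 343) + 4*1930 = -541*(-834) + 7720 = 451194 + 7720 = 458914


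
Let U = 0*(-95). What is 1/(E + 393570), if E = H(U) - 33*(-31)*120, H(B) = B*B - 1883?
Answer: 1/514447 ≈ 1.9438e-6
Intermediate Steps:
U = 0
H(B) = -1883 + B**2 (H(B) = B**2 - 1883 = -1883 + B**2)
E = 120877 (E = (-1883 + 0**2) - 33*(-31)*120 = (-1883 + 0) + 1023*120 = -1883 + 122760 = 120877)
1/(E + 393570) = 1/(120877 + 393570) = 1/514447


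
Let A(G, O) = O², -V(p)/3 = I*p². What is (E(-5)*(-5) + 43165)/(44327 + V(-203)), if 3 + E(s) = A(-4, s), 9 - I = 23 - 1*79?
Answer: -43055/7991428 ≈ -0.0053876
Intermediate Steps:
I = 65 (I = 9 - (23 - 1*79) = 9 - (23 - 79) = 9 - 1*(-56) = 9 + 56 = 65)
V(p) = -195*p²
E(s) = -3 + s²
(E(-5)*(-5) + 43165)/(44327 + V(-203)) = ((-3 + (-5)²)*(-5) + 43165)/(44327 - 195*(-203)²) = ((-3 + 25)*(-5) + 43165)/(44327 - 195*41209) = (22*(-5) + 43165)/(44327 - 8035755) = (-110 + 43165)/(-7991428) = 43055*(-1/7991428) = -43055/7991428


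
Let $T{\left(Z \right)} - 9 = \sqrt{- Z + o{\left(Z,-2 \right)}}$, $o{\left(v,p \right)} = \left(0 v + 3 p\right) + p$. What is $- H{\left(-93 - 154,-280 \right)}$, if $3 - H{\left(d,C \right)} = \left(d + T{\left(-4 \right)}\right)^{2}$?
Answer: $56637 - 952 i \approx 56637.0 - 952.0 i$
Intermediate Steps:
$o{\left(v,p \right)} = 4 p$ ($o{\left(v,p \right)} = \left(0 + 3 p\right) + p = 3 p + p = 4 p$)
$T{\left(Z \right)} = 9 + \sqrt{-8 - Z}$ ($T{\left(Z \right)} = 9 + \sqrt{- Z + 4 \left(-2\right)} = 9 + \sqrt{- Z - 8} = 9 + \sqrt{-8 - Z}$)
$H{\left(d,C \right)} = 3 - \left(9 + d + 2 i\right)^{2}$ ($H{\left(d,C \right)} = 3 - \left(d + \left(9 + \sqrt{-8 - -4}\right)\right)^{2} = 3 - \left(d + \left(9 + \sqrt{-8 + 4}\right)\right)^{2} = 3 - \left(d + \left(9 + \sqrt{-4}\right)\right)^{2} = 3 - \left(d + \left(9 + 2 i\right)\right)^{2} = 3 - \left(9 + d + 2 i\right)^{2}$)
$- H{\left(-93 - 154,-280 \right)} = - (3 - \left(9 - 247 + 2 i\right)^{2}) = - (3 - \left(-238 + 2 i\right)^{2}) = -3 + \left(-238 + 2 i\right)^{2}$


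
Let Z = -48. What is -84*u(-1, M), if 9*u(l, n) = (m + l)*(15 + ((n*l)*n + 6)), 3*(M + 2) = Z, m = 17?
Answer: 45248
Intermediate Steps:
M = -18 (M = -2 + (⅓)*(-48) = -2 - 16 = -18)
u(l, n) = (17 + l)*(21 + l*n²)/9 (u(l, n) = ((17 + l)*(15 + ((n*l)*n + 6)))/9 = ((17 + l)*(15 + ((l*n)*n + 6)))/9 = ((17 + l)*(15 + (l*n² + 6)))/9 = ((17 + l)*(15 + (6 + l*n²)))/9 = ((17 + l)*(21 + l*n²))/9 = (17 + l)*(21 + l*n²)/9)
-84*u(-1, M) = -84*(119/3 + (7/3)*(-1) + (⅑)*(-1)²*(-18)² + (17/9)*(-1)*(-18)²) = -84*(119/3 - 7/3 + (⅑)*1*324 + (17/9)*(-1)*324) = -84*(119/3 - 7/3 + 36 - 612) = -84*(-1616/3) = 45248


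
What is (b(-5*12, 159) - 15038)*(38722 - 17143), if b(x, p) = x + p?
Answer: -322368681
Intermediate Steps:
b(x, p) = p + x
(b(-5*12, 159) - 15038)*(38722 - 17143) = ((159 - 5*12) - 15038)*(38722 - 17143) = ((159 - 60) - 15038)*21579 = (99 - 15038)*21579 = -14939*21579 = -322368681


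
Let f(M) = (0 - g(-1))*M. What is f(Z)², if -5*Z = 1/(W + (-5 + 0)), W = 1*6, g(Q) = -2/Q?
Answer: 4/25 ≈ 0.16000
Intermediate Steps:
W = 6
Z = -⅕ (Z = -1/(5*(6 + (-5 + 0))) = -1/(5*(6 - 5)) = -⅕/1 = -⅕*1 = -⅕ ≈ -0.20000)
f(M) = -2*M (f(M) = (0 - (-2)/(-1))*M = (0 - (-2)*(-1))*M = (0 - 1*2)*M = (0 - 2)*M = -2*M)
f(Z)² = (-2*(-⅕))² = (⅖)² = 4/25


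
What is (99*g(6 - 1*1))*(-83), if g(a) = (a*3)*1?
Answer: -123255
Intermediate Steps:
g(a) = 3*a (g(a) = (3*a)*1 = 3*a)
(99*g(6 - 1*1))*(-83) = (99*(3*(6 - 1*1)))*(-83) = (99*(3*(6 - 1)))*(-83) = (99*(3*5))*(-83) = (99*15)*(-83) = 1485*(-83) = -123255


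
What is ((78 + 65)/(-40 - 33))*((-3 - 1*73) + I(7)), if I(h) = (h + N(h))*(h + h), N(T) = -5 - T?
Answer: 286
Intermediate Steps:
I(h) = -10*h (I(h) = (h + (-5 - h))*(h + h) = -10*h)
((78 + 65)/(-40 - 33))*((-3 - 1*73) + I(7)) = ((78 + 65)/(-40 - 33))*((-3 - 1*73) - 10*7) = (143/(-73))*((-3 - 73) - 70) = (143*(-1/73))*(-76 - 70) = -143/73*(-146) = 286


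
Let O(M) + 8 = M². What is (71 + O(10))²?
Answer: 26569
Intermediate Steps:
O(M) = -8 + M²
(71 + O(10))² = (71 + (-8 + 10²))² = (71 + (-8 + 100))² = (71 + 92)² = 163² = 26569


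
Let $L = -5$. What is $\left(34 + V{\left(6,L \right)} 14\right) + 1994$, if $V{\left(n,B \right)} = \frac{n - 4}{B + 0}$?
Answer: $\frac{10112}{5} \approx 2022.4$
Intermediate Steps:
$V{\left(n,B \right)} = \frac{-4 + n}{B}$
$\left(34 + V{\left(6,L \right)} 14\right) + 1994 = \left(34 + \frac{-4 + 6}{-5} \cdot 14\right) + 1994 = \left(34 + \left(- \frac{1}{5}\right) 2 \cdot 14\right) + 1994 = \left(34 - \frac{28}{5}\right) + 1994 = \frac{142}{5} + 1994 = \frac{10112}{5}$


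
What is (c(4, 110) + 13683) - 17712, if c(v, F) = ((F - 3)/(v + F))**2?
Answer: -52349435/12996 ≈ -4028.1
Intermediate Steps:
c(v, F) = (-3 + F)**2/(F + v)**2 (c(v, F) = ((-3 + F)/(F + v))**2 = (-3 + F)**2/(F + v)**2)
(c(4, 110) + 13683) - 17712 = ((-3 + 110)**2/(110 + 4)**2 + 13683) - 17712 = (107**2/114**2 + 13683) - 17712 = (11449*(1/12996) + 13683) - 17712 = (11449/12996 + 13683) - 17712 = 177835717/12996 - 17712 = -52349435/12996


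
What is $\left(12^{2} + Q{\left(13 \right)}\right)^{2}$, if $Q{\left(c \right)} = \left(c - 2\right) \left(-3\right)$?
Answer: $12321$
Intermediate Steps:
$Q{\left(c \right)} = 6 - 3 c$ ($Q{\left(c \right)} = \left(-2 + c\right) \left(-3\right) = 6 - 3 c$)
$\left(12^{2} + Q{\left(13 \right)}\right)^{2} = \left(12^{2} + \left(6 - 39\right)\right)^{2} = \left(144 + \left(6 - 39\right)\right)^{2} = \left(144 - 33\right)^{2} = 111^{2} = 12321$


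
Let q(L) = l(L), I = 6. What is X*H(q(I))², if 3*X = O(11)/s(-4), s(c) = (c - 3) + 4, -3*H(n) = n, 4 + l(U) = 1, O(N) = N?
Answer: -11/9 ≈ -1.2222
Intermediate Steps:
l(U) = -3 (l(U) = -4 + 1 = -3)
q(L) = -3
H(n) = -n/3
s(c) = 1 + c (s(c) = (-3 + c) + 4 = 1 + c)
X = -11/9 (X = (11/(1 - 4))/3 = (11/(-3))/3 = (11*(-⅓))/3 = (⅓)*(-11/3) = -11/9 ≈ -1.2222)
X*H(q(I))² = -11*(-⅓*(-3))²/9 = -11/9*1² = -11/9*1 = -11/9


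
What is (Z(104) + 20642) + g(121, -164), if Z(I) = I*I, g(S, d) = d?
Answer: 31294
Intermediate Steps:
Z(I) = I**2
(Z(104) + 20642) + g(121, -164) = (104**2 + 20642) - 164 = (10816 + 20642) - 164 = 31458 - 164 = 31294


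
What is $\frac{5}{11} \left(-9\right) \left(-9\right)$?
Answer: $\frac{405}{11} \approx 36.818$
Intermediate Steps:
$\frac{5}{11} \left(-9\right) \left(-9\right) = \left(- \frac{45}{11}\right) \left(-9\right) = \frac{405}{11}$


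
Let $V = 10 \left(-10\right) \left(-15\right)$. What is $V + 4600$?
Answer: $6100$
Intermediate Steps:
$V = 1500$ ($V = \left(-100\right) \left(-15\right) = 1500$)
$V + 4600 = 1500 + 4600 = 6100$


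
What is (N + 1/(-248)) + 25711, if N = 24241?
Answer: 12388095/248 ≈ 49952.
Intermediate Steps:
(N + 1/(-248)) + 25711 = (24241 + 1/(-248)) + 25711 = (24241 - 1/248) + 25711 = 6011767/248 + 25711 = 12388095/248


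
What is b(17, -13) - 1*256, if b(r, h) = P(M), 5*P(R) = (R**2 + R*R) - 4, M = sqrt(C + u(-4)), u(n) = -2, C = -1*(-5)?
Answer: -1278/5 ≈ -255.60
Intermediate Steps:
C = 5
M = sqrt(3) (M = sqrt(5 - 2) = sqrt(3) ≈ 1.7320)
P(R) = -4/5 + 2*R**2/5 (P(R) = ((R**2 + R*R) - 4)/5 = ((R**2 + R**2) - 4)/5 = (2*R**2 - 4)/5 = (-4 + 2*R**2)/5 = -4/5 + 2*R**2/5)
b(r, h) = 2/5 (b(r, h) = -4/5 + 2*(sqrt(3))**2/5 = -4/5 + (2/5)*3 = -4/5 + 6/5 = 2/5)
b(17, -13) - 1*256 = 2/5 - 1*256 = 2/5 - 256 = -1278/5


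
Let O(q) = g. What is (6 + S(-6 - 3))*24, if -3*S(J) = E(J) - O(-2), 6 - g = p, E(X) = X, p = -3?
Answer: 288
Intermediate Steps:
g = 9 (g = 6 - 1*(-3) = 6 + 3 = 9)
O(q) = 9
S(J) = 3 - J/3 (S(J) = -(J - 1*9)/3 = -(J - 9)/3 = -(-9 + J)/3 = 3 - J/3)
(6 + S(-6 - 3))*24 = (6 + (3 - (-6 - 3)/3))*24 = (6 + (3 - 1/3*(-9)))*24 = (6 + (3 + 3))*24 = (6 + 6)*24 = 12*24 = 288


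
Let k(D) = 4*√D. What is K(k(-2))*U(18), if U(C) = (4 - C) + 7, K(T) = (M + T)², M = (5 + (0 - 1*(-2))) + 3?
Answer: -476 - 560*I*√2 ≈ -476.0 - 791.96*I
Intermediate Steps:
M = 10 (M = (5 + (0 + 2)) + 3 = (5 + 2) + 3 = 7 + 3 = 10)
K(T) = (10 + T)²
U(C) = 11 - C
K(k(-2))*U(18) = (10 + 4*√(-2))²*(11 - 1*18) = (10 + 4*(I*√2))²*(11 - 18) = (10 + 4*I*√2)²*(-7) = -7*(10 + 4*I*√2)²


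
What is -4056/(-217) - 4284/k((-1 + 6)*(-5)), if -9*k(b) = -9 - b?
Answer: 2107887/868 ≈ 2428.4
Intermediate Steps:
k(b) = 1 + b/9 (k(b) = -(-9 - b)/9 = 1 + b/9)
-4056/(-217) - 4284/k((-1 + 6)*(-5)) = -4056/(-217) - 4284/(1 + ((-1 + 6)*(-5))/9) = -4056*(-1/217) - 4284/(1 + (5*(-5))/9) = 4056/217 - 4284/(1 + (⅑)*(-25)) = 4056/217 - 4284/(1 - 25/9) = 4056/217 - 4284/(-16/9) = 4056/217 - 4284*(-9/16) = 4056/217 + 9639/4 = 2107887/868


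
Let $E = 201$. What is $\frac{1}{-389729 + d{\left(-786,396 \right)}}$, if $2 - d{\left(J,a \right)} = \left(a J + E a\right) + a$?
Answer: $- \frac{1}{158463} \approx -6.3106 \cdot 10^{-6}$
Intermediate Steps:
$d{\left(J,a \right)} = 2 - 202 a - J a$ ($d{\left(J,a \right)} = 2 - \left(\left(a J + 201 a\right) + a\right) = 2 - \left(\left(J a + 201 a\right) + a\right) = 2 - \left(\left(201 a + J a\right) + a\right) = 2 - \left(202 a + J a\right) = 2 - 202 a - J a$)
$\frac{1}{-389729 + d{\left(-786,396 \right)}} = \frac{1}{-389729 - \left(79990 - 311256\right)} = \frac{1}{-389729 + \left(2 - 79992 + 311256\right)} = \frac{1}{-389729 + 231266} = \frac{1}{-158463} = - \frac{1}{158463}$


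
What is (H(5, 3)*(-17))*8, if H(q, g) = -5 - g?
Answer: 1088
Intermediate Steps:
(H(5, 3)*(-17))*8 = ((-5 - 1*3)*(-17))*8 = ((-5 - 3)*(-17))*8 = -8*(-17)*8 = 136*8 = 1088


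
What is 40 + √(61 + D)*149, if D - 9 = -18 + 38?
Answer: 40 + 447*√10 ≈ 1453.5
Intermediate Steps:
D = 29 (D = 9 + (-18 + 38) = 9 + 20 = 29)
40 + √(61 + D)*149 = 40 + √(61 + 29)*149 = 40 + √90*149 = 40 + (3*√10)*149 = 40 + 447*√10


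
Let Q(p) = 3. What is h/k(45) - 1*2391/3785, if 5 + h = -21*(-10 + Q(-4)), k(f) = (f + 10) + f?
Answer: 29837/37850 ≈ 0.78830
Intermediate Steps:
k(f) = 10 + 2*f (k(f) = (10 + f) + f = 10 + 2*f)
h = 142 (h = -5 - 21*(-10 + 3) = -5 - 21*(-7) = -5 + 147 = 142)
h/k(45) - 1*2391/3785 = 142/(10 + 2*45) - 1*2391/3785 = 142/(10 + 90) - 2391*1/3785 = 142/100 - 2391/3785 = 142*(1/100) - 2391/3785 = 71/50 - 2391/3785 = 29837/37850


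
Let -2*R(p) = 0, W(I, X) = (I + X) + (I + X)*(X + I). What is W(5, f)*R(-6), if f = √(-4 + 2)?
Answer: 0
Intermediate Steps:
f = I*√2 (f = √(-2) = I*√2 ≈ 1.4142*I)
W(I, X) = I + X + (I + X)² (W(I, X) = (I + X) + (I + X)*(I + X) = (I + X) + (I + X)² = I + X + (I + X)²)
R(p) = 0 (R(p) = -½*0 = 0)
W(5, f)*R(-6) = (5 + I*√2 + (5 + I*√2)²)*0 = (5 + (5 + I*√2)² + I*√2)*0 = 0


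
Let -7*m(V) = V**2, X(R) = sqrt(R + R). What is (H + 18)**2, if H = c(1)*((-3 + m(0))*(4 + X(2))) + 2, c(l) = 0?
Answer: 400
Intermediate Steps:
X(R) = sqrt(2)*sqrt(R) (X(R) = sqrt(2*R) = sqrt(2)*sqrt(R))
m(V) = -V**2/7
H = 2 (H = 0*((-3 - 1/7*0**2)*(4 + sqrt(2)*sqrt(2))) + 2 = 0*((-3 - 1/7*0)*(4 + 2)) + 2 = 0*((-3 + 0)*6) + 2 = 0*(-3*6) + 2 = 0*(-18) + 2 = 0 + 2 = 2)
(H + 18)**2 = (2 + 18)**2 = 20**2 = 400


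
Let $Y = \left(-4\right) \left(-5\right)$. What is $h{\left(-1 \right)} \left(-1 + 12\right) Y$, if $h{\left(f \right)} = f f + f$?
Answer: $0$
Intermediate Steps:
$Y = 20$
$h{\left(f \right)} = f + f^{2}$ ($h{\left(f \right)} = f^{2} + f = f + f^{2}$)
$h{\left(-1 \right)} \left(-1 + 12\right) Y = - (1 - 1) \left(-1 + 12\right) 20 = \left(-1\right) 0 \cdot 11 \cdot 20 = 0 \cdot 11 \cdot 20 = 0 \cdot 20 = 0$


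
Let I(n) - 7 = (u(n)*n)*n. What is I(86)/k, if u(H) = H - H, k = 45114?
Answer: 7/45114 ≈ 0.00015516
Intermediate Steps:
u(H) = 0
I(n) = 7 (I(n) = 7 + (0*n)*n = 7 + 0*n = 7 + 0 = 7)
I(86)/k = 7/45114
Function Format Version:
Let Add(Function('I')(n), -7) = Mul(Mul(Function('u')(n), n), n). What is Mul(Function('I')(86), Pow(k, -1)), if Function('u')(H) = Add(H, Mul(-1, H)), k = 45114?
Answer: Rational(7, 45114) ≈ 0.00015516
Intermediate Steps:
Function('u')(H) = 0
Function('I')(n) = 7 (Function('I')(n) = Add(7, Mul(Mul(0, n), n)) = Add(7, Mul(0, n)) = Add(7, 0) = 7)
Mul(Function('I')(86), Pow(k, -1)) = Mul(7, Pow(45114, -1)) = Mul(7, Rational(1, 45114)) = Rational(7, 45114)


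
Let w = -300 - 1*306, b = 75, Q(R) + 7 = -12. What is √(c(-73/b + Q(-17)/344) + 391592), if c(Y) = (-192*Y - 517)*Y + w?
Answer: 3*√803934193498/4300 ≈ 625.55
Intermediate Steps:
Q(R) = -19 (Q(R) = -7 - 12 = -19)
w = -606 (w = -300 - 306 = -606)
c(Y) = -606 + Y*(-517 - 192*Y) (c(Y) = (-192*Y - 517)*Y - 606 = (-517 - 192*Y)*Y - 606 = Y*(-517 - 192*Y) - 606 = -606 + Y*(-517 - 192*Y))
√(c(-73/b + Q(-17)/344) + 391592) = √((-606 - 517*(-73/75 - 19/344) - 192*(-73/75 - 19/344)²) + 391592) = √((-606 - 517*(-26537/25800) - 192*(-26537/25800)²) + 391592) = √((-606 + 13719629/25800 - 192*704212369/665640000) + 391592) = √((-606 + 13719629/25800 - 704212369/3466875) + 391592) = √(-2564169259/9245000 + 391592) = √(3617703870741/9245000) = 3*√803934193498/4300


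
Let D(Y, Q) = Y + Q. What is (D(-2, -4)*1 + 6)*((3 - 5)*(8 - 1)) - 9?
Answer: -9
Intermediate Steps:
D(Y, Q) = Q + Y
(D(-2, -4)*1 + 6)*((3 - 5)*(8 - 1)) - 9 = ((-4 - 2)*1 + 6)*((3 - 5)*(8 - 1)) - 9 = (-6*1 + 6)*(-2*7) - 9 = (-6 + 6)*(-14) - 9 = 0*(-14) - 9 = 0 - 9 = -9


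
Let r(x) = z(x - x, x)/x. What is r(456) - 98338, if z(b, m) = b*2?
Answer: -98338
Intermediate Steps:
z(b, m) = 2*b
r(x) = 0 (r(x) = (2*(x - x))/x = (2*0)/x = 0/x = 0)
r(456) - 98338 = 0 - 98338 = -98338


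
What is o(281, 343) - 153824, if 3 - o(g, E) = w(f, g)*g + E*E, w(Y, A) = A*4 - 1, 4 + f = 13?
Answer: -587033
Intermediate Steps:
f = 9 (f = -4 + 13 = 9)
w(Y, A) = -1 + 4*A (w(Y, A) = 4*A - 1 = -1 + 4*A)
o(g, E) = 3 - E**2 - g*(-1 + 4*g) (o(g, E) = 3 - ((-1 + 4*g)*g + E*E) = 3 - (g*(-1 + 4*g) + E**2) = 3 - (E**2 + g*(-1 + 4*g)) = 3 + (-E**2 - g*(-1 + 4*g)) = 3 - E**2 - g*(-1 + 4*g))
o(281, 343) - 153824 = (3 - 1*343**2 - 1*281*(-1 + 4*281)) - 153824 = (3 - 1*117649 - 1*281*(-1 + 1124)) - 153824 = (3 - 117649 - 1*281*1123) - 153824 = (3 - 117649 - 315563) - 153824 = -433209 - 153824 = -587033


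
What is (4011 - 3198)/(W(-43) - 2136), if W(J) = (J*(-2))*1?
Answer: -813/2050 ≈ -0.39659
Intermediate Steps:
W(J) = -2*J (W(J) = -2*J*1 = -2*J)
(4011 - 3198)/(W(-43) - 2136) = (4011 - 3198)/(-2*(-43) - 2136) = 813/(86 - 2136) = 813/(-2050) = 813*(-1/2050) = -813/2050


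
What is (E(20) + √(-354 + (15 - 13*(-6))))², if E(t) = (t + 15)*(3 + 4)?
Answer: 59764 + 1470*I*√29 ≈ 59764.0 + 7916.2*I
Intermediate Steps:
E(t) = 105 + 7*t (E(t) = (15 + t)*7 = 105 + 7*t)
(E(20) + √(-354 + (15 - 13*(-6))))² = ((105 + 7*20) + √(-354 + (15 - 13*(-6))))² = ((105 + 140) + √(-354 + (15 + 78)))² = (245 + √(-354 + 93))² = (245 + √(-261))² = (245 + 3*I*√29)²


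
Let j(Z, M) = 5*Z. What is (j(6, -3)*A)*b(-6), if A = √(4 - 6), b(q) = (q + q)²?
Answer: 4320*I*√2 ≈ 6109.4*I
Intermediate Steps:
b(q) = 4*q² (b(q) = (2*q)² = 4*q²)
A = I*√2 (A = √(-2) = I*√2 ≈ 1.4142*I)
(j(6, -3)*A)*b(-6) = ((5*6)*(I*√2))*(4*(-6)²) = (30*(I*√2))*(4*36) = (30*I*√2)*144 = 4320*I*√2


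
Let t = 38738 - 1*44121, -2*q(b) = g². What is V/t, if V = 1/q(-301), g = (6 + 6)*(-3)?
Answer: 1/3488184 ≈ 2.8668e-7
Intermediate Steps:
g = -36 (g = 12*(-3) = -36)
q(b) = -648 (q(b) = -½*(-36)² = -½*1296 = -648)
t = -5383 (t = 38738 - 44121 = -5383)
V = -1/648 (V = 1/(-648) = -1/648 ≈ -0.0015432)
V/t = -1/648/(-5383) = -1/648*(-1/5383) = 1/3488184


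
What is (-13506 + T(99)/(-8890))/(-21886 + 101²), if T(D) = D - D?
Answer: 4502/3895 ≈ 1.1558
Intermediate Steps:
T(D) = 0
(-13506 + T(99)/(-8890))/(-21886 + 101²) = (-13506 + 0/(-8890))/(-21886 + 101²) = (-13506 + 0*(-1/8890))/(-21886 + 10201) = (-13506 + 0)/(-11685) = -13506*(-1/11685) = 4502/3895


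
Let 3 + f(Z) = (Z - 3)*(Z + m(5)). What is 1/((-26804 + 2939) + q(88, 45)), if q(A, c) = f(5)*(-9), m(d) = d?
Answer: -1/24018 ≈ -4.1635e-5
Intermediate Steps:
f(Z) = -3 + (-3 + Z)*(5 + Z) (f(Z) = -3 + (Z - 3)*(Z + 5) = -3 + (-3 + Z)*(5 + Z))
q(A, c) = -153 (q(A, c) = (-18 + 5² + 2*5)*(-9) = (-18 + 25 + 10)*(-9) = 17*(-9) = -153)
1/((-26804 + 2939) + q(88, 45)) = 1/((-26804 + 2939) - 153) = 1/(-23865 - 153) = 1/(-24018) = -1/24018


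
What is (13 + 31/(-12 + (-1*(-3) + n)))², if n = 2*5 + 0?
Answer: 1936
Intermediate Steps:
n = 10 (n = 10 + 0 = 10)
(13 + 31/(-12 + (-1*(-3) + n)))² = (13 + 31/(-12 + (-1*(-3) + 10)))² = (13 + 31/(-12 + (3 + 10)))² = (13 + 31/(-12 + 13))² = (13 + 31/1)² = (13 + 31*1)² = (13 + 31)² = 44² = 1936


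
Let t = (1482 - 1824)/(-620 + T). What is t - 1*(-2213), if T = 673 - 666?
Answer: 1356911/613 ≈ 2213.6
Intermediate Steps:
T = 7
t = 342/613 (t = (1482 - 1824)/(-620 + 7) = -342/(-613) = -342*(-1/613) = 342/613 ≈ 0.55791)
t - 1*(-2213) = 342/613 - 1*(-2213) = 342/613 + 2213 = 1356911/613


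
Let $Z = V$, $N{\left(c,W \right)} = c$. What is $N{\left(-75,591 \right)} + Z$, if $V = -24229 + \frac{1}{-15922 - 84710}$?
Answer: $- \frac{2445760129}{100632} \approx -24304.0$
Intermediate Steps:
$V = - \frac{2438212729}{100632}$ ($V = -24229 + \frac{1}{-100632} = -24229 - \frac{1}{100632} = - \frac{2438212729}{100632} \approx -24229.0$)
$Z = - \frac{2438212729}{100632} \approx -24229.0$
$N{\left(-75,591 \right)} + Z = -75 - \frac{2438212729}{100632} = - \frac{2445760129}{100632}$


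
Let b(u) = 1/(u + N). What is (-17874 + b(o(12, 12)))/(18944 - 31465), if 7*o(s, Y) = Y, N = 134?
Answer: 16980293/11894950 ≈ 1.4275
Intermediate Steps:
o(s, Y) = Y/7
b(u) = 1/(134 + u) (b(u) = 1/(u + 134) = 1/(134 + u))
(-17874 + b(o(12, 12)))/(18944 - 31465) = (-17874 + 1/(134 + (⅐)*12))/(18944 - 31465) = (-17874 + 1/(134 + 12/7))/(-12521) = (-17874 + 1/(950/7))*(-1/12521) = (-17874 + 7/950)*(-1/12521) = -16980293/950*(-1/12521) = 16980293/11894950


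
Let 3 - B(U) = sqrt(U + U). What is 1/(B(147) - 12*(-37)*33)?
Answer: 4885/71589577 + 7*sqrt(6)/214768731 ≈ 6.8316e-5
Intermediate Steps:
B(U) = 3 - sqrt(2)*sqrt(U) (B(U) = 3 - sqrt(U + U) = 3 - sqrt(2*U) = 3 - sqrt(2)*sqrt(U))
1/(B(147) - 12*(-37)*33) = 1/((3 - sqrt(2)*sqrt(147)) - 12*(-37)*33) = 1/((3 - sqrt(2)*7*sqrt(3)) + 444*33) = 1/((3 - 7*sqrt(6)) + 14652) = 1/(14655 - 7*sqrt(6))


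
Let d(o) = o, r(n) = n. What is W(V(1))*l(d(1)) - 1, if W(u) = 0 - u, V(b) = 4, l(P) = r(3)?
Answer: -13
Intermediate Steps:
l(P) = 3
W(u) = -u
W(V(1))*l(d(1)) - 1 = -1*4*3 - 1 = -4*3 - 1 = -12 - 1 = -13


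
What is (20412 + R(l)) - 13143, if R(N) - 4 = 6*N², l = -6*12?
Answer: 38377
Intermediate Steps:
l = -72
R(N) = 4 + 6*N²
(20412 + R(l)) - 13143 = (20412 + (4 + 6*(-72)²)) - 13143 = (20412 + (4 + 6*5184)) - 13143 = (20412 + (4 + 31104)) - 13143 = (20412 + 31108) - 13143 = 51520 - 13143 = 38377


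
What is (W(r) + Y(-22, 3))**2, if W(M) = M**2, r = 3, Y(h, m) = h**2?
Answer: 243049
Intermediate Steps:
(W(r) + Y(-22, 3))**2 = (3**2 + (-22)**2)**2 = (9 + 484)**2 = 493**2 = 243049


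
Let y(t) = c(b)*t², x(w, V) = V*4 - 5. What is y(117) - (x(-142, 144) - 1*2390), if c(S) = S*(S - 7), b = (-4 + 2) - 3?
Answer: 823159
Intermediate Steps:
b = -5 (b = -2 - 3 = -5)
c(S) = S*(-7 + S)
x(w, V) = -5 + 4*V (x(w, V) = 4*V - 5 = -5 + 4*V)
y(t) = 60*t² (y(t) = (-5*(-7 - 5))*t² = (-5*(-12))*t² = 60*t²)
y(117) - (x(-142, 144) - 1*2390) = 60*117² - ((-5 + 4*144) - 1*2390) = 60*13689 - ((-5 + 576) - 2390) = 821340 - (571 - 2390) = 821340 - 1*(-1819) = 821340 + 1819 = 823159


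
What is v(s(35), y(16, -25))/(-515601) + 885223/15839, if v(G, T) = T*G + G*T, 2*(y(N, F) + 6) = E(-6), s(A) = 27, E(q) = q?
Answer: 50714395753/907400471 ≈ 55.890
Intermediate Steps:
y(N, F) = -9 (y(N, F) = -6 + (½)*(-6) = -6 - 3 = -9)
v(G, T) = 2*G*T (v(G, T) = G*T + G*T = 2*G*T)
v(s(35), y(16, -25))/(-515601) + 885223/15839 = (2*27*(-9))/(-515601) + 885223/15839 = -486*(-1/515601) + 885223*(1/15839) = 54/57289 + 885223/15839 = 50714395753/907400471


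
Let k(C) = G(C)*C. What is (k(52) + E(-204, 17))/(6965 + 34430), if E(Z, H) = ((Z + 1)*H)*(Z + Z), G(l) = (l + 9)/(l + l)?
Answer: 2816077/82790 ≈ 34.015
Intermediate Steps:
G(l) = (9 + l)/(2*l) (G(l) = (9 + l)/((2*l)) = (9 + l)*(1/(2*l)) = (9 + l)/(2*l))
E(Z, H) = 2*H*Z*(1 + Z) (E(Z, H) = ((1 + Z)*H)*(2*Z) = (H*(1 + Z))*(2*Z) = 2*H*Z*(1 + Z))
k(C) = 9/2 + C/2 (k(C) = ((9 + C)/(2*C))*C = 9/2 + C/2)
(k(52) + E(-204, 17))/(6965 + 34430) = ((9/2 + (½)*52) + 2*17*(-204)*(1 - 204))/(6965 + 34430) = ((9/2 + 26) + 2*17*(-204)*(-203))/41395 = (61/2 + 1408008)*(1/41395) = (2816077/2)*(1/41395) = 2816077/82790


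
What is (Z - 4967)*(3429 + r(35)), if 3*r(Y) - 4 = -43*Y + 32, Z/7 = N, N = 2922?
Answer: 136564366/3 ≈ 4.5521e+7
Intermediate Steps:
Z = 20454 (Z = 7*2922 = 20454)
r(Y) = 12 - 43*Y/3 (r(Y) = 4/3 + (-43*Y + 32)/3 = 4/3 + (32 - 43*Y)/3 = 4/3 + (32/3 - 43*Y/3) = 12 - 43*Y/3)
(Z - 4967)*(3429 + r(35)) = (20454 - 4967)*(3429 + (12 - 43/3*35)) = 15487*(3429 + (12 - 1505/3)) = 15487*(3429 - 1469/3) = 15487*(8818/3) = 136564366/3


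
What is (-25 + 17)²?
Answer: 64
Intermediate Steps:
(-25 + 17)² = (-8)² = 64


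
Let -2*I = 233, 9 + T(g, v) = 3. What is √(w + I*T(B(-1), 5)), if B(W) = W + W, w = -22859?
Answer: 4*I*√1385 ≈ 148.86*I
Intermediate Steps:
B(W) = 2*W
T(g, v) = -6 (T(g, v) = -9 + 3 = -6)
I = -233/2 (I = -½*233 = -233/2 ≈ -116.50)
√(w + I*T(B(-1), 5)) = √(-22859 - 233/2*(-6)) = √(-22859 + 699) = √(-22160) = 4*I*√1385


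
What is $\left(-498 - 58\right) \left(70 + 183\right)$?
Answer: $-140668$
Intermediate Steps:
$\left(-498 - 58\right) \left(70 + 183\right) = \left(-556\right) 253 = -140668$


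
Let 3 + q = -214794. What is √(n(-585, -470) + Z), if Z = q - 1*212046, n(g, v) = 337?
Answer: I*√426506 ≈ 653.07*I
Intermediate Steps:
q = -214797 (q = -3 - 214794 = -214797)
Z = -426843 (Z = -214797 - 1*212046 = -214797 - 212046 = -426843)
√(n(-585, -470) + Z) = √(337 - 426843) = √(-426506) = I*√426506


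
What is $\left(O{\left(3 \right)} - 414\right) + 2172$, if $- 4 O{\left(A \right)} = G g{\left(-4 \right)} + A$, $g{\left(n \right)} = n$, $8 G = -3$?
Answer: $\frac{14055}{8} \approx 1756.9$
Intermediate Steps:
$G = - \frac{3}{8}$ ($G = \frac{1}{8} \left(-3\right) = - \frac{3}{8} \approx -0.375$)
$O{\left(A \right)} = - \frac{3}{8} - \frac{A}{4}$ ($O{\left(A \right)} = - \frac{\left(- \frac{3}{8}\right) \left(-4\right) + A}{4} = - \frac{\frac{3}{2} + A}{4} = - \frac{3}{8} - \frac{A}{4}$)
$\left(O{\left(3 \right)} - 414\right) + 2172 = \left(\left(- \frac{3}{8} - \frac{3}{4}\right) - 414\right) + 2172 = \left(- \frac{9}{8} - 414\right) + 2172 = - \frac{3321}{8} + 2172 = \frac{14055}{8}$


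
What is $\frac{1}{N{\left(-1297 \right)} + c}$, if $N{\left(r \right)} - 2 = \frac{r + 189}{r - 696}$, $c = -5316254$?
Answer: $- \frac{1993}{10595289128} \approx -1.881 \cdot 10^{-7}$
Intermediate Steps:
$N{\left(r \right)} = 2 + \frac{189 + r}{-696 + r}$ ($N{\left(r \right)} = 2 + \frac{r + 189}{r - 696} = 2 + \frac{189 + r}{-696 + r}$)
$\frac{1}{N{\left(-1297 \right)} + c} = \frac{1}{\frac{3 \left(-401 - 1297\right)}{-696 - 1297} - 5316254} = \frac{1}{3 \frac{1}{-1993} \left(-1698\right) - 5316254} = \frac{1}{3 \left(- \frac{1}{1993}\right) \left(-1698\right) - 5316254} = \frac{1}{\frac{5094}{1993} - 5316254} = \frac{1}{- \frac{10595289128}{1993}} = - \frac{1993}{10595289128}$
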